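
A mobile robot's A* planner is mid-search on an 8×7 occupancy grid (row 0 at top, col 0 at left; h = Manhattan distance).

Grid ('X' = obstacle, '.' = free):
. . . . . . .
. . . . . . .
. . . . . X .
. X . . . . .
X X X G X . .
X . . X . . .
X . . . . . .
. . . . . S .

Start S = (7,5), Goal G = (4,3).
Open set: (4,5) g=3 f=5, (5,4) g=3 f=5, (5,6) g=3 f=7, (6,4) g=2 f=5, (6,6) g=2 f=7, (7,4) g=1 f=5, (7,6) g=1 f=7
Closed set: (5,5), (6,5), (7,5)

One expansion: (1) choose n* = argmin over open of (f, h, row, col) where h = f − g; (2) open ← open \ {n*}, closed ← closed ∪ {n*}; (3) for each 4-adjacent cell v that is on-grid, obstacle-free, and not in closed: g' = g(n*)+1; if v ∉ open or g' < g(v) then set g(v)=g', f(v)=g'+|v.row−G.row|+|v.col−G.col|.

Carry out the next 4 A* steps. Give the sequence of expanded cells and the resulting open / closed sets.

order=[(4,5) → (5,4) → (6,4) → (6,3)]; open=[(3,5) g=4 f=7, (4,6) g=4 f=7, (5,6) g=3 f=7, (6,2) g=4 f=7, (6,6) g=2 f=7, (7,3) g=4 f=7, (7,4) g=1 f=5, (7,6) g=1 f=7]; closed=[(4,5), (5,4), (5,5), (6,3), (6,4), (6,5), (7,5)]

step 1: expand (4,5) (f=5, h=2) → closed; open now [(3,5) g=4 f=7, (4,6) g=4 f=7, (5,4) g=3 f=5, (5,6) g=3 f=7, (6,4) g=2 f=5, (6,6) g=2 f=7, (7,4) g=1 f=5, (7,6) g=1 f=7]
step 2: expand (5,4) (f=5, h=2) → closed; open now [(3,5) g=4 f=7, (4,6) g=4 f=7, (5,6) g=3 f=7, (6,4) g=2 f=5, (6,6) g=2 f=7, (7,4) g=1 f=5, (7,6) g=1 f=7]
step 3: expand (6,4) (f=5, h=3) → closed; open now [(3,5) g=4 f=7, (4,6) g=4 f=7, (5,6) g=3 f=7, (6,3) g=3 f=5, (6,6) g=2 f=7, (7,4) g=1 f=5, (7,6) g=1 f=7]
step 4: expand (6,3) (f=5, h=2) → closed; open now [(3,5) g=4 f=7, (4,6) g=4 f=7, (5,6) g=3 f=7, (6,2) g=4 f=7, (6,6) g=2 f=7, (7,3) g=4 f=7, (7,4) g=1 f=5, (7,6) g=1 f=7]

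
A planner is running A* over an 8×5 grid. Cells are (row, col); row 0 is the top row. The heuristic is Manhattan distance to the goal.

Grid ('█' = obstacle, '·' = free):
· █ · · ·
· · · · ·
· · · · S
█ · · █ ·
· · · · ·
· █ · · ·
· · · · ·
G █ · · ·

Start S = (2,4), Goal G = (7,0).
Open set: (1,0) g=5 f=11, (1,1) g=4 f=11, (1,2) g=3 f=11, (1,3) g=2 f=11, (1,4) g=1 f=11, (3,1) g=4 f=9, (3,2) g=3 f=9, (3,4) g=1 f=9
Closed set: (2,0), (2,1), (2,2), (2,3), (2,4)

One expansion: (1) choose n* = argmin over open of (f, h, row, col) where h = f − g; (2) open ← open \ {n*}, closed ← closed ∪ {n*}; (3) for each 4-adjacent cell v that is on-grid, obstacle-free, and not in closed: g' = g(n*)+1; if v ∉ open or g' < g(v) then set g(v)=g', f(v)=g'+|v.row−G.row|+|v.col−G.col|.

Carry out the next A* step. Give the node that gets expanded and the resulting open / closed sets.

expanded=(3,1); open=[(1,0) g=5 f=11, (1,1) g=4 f=11, (1,2) g=3 f=11, (1,3) g=2 f=11, (1,4) g=1 f=11, (3,2) g=3 f=9, (3,4) g=1 f=9, (4,1) g=5 f=9]; closed=[(2,0), (2,1), (2,2), (2,3), (2,4), (3,1)]

step 1: expand (3,1) (f=9, h=5) → closed; open now [(1,0) g=5 f=11, (1,1) g=4 f=11, (1,2) g=3 f=11, (1,3) g=2 f=11, (1,4) g=1 f=11, (3,2) g=3 f=9, (3,4) g=1 f=9, (4,1) g=5 f=9]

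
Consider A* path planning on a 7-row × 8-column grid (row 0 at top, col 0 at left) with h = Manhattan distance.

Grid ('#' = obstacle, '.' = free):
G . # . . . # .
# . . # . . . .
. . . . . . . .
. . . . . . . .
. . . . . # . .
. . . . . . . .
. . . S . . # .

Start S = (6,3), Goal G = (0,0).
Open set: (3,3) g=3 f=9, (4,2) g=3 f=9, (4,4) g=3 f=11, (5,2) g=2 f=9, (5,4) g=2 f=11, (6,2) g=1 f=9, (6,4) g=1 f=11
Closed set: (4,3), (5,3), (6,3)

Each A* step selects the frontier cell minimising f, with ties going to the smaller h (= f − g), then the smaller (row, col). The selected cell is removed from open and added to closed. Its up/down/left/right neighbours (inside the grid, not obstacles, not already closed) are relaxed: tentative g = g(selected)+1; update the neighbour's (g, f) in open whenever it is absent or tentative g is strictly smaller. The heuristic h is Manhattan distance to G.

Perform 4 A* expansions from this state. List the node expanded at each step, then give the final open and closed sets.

step 1: expand (3,3) (f=9, h=6) → closed; open now [(2,3) g=4 f=9, (3,2) g=4 f=9, (3,4) g=4 f=11, (4,2) g=3 f=9, (4,4) g=3 f=11, (5,2) g=2 f=9, (5,4) g=2 f=11, (6,2) g=1 f=9, (6,4) g=1 f=11]
step 2: expand (2,3) (f=9, h=5) → closed; open now [(2,2) g=5 f=9, (2,4) g=5 f=11, (3,2) g=4 f=9, (3,4) g=4 f=11, (4,2) g=3 f=9, (4,4) g=3 f=11, (5,2) g=2 f=9, (5,4) g=2 f=11, (6,2) g=1 f=9, (6,4) g=1 f=11]
step 3: expand (2,2) (f=9, h=4) → closed; open now [(1,2) g=6 f=9, (2,1) g=6 f=9, (2,4) g=5 f=11, (3,2) g=4 f=9, (3,4) g=4 f=11, (4,2) g=3 f=9, (4,4) g=3 f=11, (5,2) g=2 f=9, (5,4) g=2 f=11, (6,2) g=1 f=9, (6,4) g=1 f=11]
step 4: expand (1,2) (f=9, h=3) → closed; open now [(1,1) g=7 f=9, (2,1) g=6 f=9, (2,4) g=5 f=11, (3,2) g=4 f=9, (3,4) g=4 f=11, (4,2) g=3 f=9, (4,4) g=3 f=11, (5,2) g=2 f=9, (5,4) g=2 f=11, (6,2) g=1 f=9, (6,4) g=1 f=11]

order=[(3,3) → (2,3) → (2,2) → (1,2)]; open=[(1,1) g=7 f=9, (2,1) g=6 f=9, (2,4) g=5 f=11, (3,2) g=4 f=9, (3,4) g=4 f=11, (4,2) g=3 f=9, (4,4) g=3 f=11, (5,2) g=2 f=9, (5,4) g=2 f=11, (6,2) g=1 f=9, (6,4) g=1 f=11]; closed=[(1,2), (2,2), (2,3), (3,3), (4,3), (5,3), (6,3)]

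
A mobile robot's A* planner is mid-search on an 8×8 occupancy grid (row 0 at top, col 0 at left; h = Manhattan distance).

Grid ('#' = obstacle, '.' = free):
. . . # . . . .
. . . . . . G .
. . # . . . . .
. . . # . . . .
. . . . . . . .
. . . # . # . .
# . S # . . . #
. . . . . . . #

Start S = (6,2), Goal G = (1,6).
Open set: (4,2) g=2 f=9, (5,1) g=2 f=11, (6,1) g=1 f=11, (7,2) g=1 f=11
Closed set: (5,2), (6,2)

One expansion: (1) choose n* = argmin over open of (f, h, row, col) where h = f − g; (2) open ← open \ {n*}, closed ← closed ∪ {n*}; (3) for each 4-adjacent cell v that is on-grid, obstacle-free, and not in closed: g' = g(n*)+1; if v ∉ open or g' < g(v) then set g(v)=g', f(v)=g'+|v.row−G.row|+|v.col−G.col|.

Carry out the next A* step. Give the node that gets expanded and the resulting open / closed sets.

step 1: expand (4,2) (f=9, h=7) → closed; open now [(3,2) g=3 f=9, (4,1) g=3 f=11, (4,3) g=3 f=9, (5,1) g=2 f=11, (6,1) g=1 f=11, (7,2) g=1 f=11]

expanded=(4,2); open=[(3,2) g=3 f=9, (4,1) g=3 f=11, (4,3) g=3 f=9, (5,1) g=2 f=11, (6,1) g=1 f=11, (7,2) g=1 f=11]; closed=[(4,2), (5,2), (6,2)]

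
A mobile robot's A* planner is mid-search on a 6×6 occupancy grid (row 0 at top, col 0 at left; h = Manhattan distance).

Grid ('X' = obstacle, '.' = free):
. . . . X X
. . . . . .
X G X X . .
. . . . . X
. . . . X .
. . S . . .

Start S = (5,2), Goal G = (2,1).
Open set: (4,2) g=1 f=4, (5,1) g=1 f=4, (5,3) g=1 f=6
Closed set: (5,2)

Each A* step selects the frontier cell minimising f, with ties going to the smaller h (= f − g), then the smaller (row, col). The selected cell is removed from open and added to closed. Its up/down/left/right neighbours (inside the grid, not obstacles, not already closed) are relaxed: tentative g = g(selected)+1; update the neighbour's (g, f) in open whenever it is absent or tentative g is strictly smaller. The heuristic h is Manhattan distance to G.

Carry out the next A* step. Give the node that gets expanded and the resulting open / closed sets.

step 1: expand (4,2) (f=4, h=3) → closed; open now [(3,2) g=2 f=4, (4,1) g=2 f=4, (4,3) g=2 f=6, (5,1) g=1 f=4, (5,3) g=1 f=6]

expanded=(4,2); open=[(3,2) g=2 f=4, (4,1) g=2 f=4, (4,3) g=2 f=6, (5,1) g=1 f=4, (5,3) g=1 f=6]; closed=[(4,2), (5,2)]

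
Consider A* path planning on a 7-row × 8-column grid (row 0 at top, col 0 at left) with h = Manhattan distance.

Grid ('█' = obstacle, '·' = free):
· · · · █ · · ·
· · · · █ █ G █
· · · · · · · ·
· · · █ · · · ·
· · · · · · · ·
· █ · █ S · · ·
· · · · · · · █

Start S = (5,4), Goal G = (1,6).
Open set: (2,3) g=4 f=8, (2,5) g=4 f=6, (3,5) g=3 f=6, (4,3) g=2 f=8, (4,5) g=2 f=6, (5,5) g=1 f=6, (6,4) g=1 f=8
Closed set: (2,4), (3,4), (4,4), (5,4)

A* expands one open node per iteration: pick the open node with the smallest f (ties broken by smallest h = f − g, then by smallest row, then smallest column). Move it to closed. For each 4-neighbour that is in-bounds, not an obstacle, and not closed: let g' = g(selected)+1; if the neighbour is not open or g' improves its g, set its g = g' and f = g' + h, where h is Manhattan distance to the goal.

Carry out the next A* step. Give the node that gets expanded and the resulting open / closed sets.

expanded=(2,5); open=[(2,3) g=4 f=8, (2,6) g=5 f=6, (3,5) g=3 f=6, (4,3) g=2 f=8, (4,5) g=2 f=6, (5,5) g=1 f=6, (6,4) g=1 f=8]; closed=[(2,4), (2,5), (3,4), (4,4), (5,4)]

step 1: expand (2,5) (f=6, h=2) → closed; open now [(2,3) g=4 f=8, (2,6) g=5 f=6, (3,5) g=3 f=6, (4,3) g=2 f=8, (4,5) g=2 f=6, (5,5) g=1 f=6, (6,4) g=1 f=8]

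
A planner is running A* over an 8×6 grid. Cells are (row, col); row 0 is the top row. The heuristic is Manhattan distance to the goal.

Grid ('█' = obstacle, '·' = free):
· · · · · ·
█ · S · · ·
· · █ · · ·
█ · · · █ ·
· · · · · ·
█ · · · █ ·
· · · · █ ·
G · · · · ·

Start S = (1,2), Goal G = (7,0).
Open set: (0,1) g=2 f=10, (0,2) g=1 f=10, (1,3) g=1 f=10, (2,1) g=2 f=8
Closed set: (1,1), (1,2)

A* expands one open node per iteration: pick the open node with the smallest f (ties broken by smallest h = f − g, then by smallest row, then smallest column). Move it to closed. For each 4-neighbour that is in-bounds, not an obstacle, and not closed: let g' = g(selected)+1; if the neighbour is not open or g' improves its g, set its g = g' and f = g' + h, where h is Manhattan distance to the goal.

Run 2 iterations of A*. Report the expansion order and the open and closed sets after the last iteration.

order=[(2,1) → (2,0)]; open=[(0,1) g=2 f=10, (0,2) g=1 f=10, (1,3) g=1 f=10, (3,1) g=3 f=8]; closed=[(1,1), (1,2), (2,0), (2,1)]

step 1: expand (2,1) (f=8, h=6) → closed; open now [(0,1) g=2 f=10, (0,2) g=1 f=10, (1,3) g=1 f=10, (2,0) g=3 f=8, (3,1) g=3 f=8]
step 2: expand (2,0) (f=8, h=5) → closed; open now [(0,1) g=2 f=10, (0,2) g=1 f=10, (1,3) g=1 f=10, (3,1) g=3 f=8]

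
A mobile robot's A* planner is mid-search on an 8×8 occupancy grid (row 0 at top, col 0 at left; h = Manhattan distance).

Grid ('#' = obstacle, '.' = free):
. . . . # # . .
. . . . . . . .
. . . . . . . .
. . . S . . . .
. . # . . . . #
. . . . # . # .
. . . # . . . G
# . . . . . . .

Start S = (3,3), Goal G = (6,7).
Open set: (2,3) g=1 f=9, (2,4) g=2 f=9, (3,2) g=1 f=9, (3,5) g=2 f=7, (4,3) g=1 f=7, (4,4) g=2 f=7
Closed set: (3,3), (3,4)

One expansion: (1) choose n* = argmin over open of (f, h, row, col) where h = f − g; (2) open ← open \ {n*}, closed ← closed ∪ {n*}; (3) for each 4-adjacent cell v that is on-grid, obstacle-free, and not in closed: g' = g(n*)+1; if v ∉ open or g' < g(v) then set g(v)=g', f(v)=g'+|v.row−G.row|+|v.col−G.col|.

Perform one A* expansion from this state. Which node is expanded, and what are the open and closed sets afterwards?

expanded=(3,5); open=[(2,3) g=1 f=9, (2,4) g=2 f=9, (2,5) g=3 f=9, (3,2) g=1 f=9, (3,6) g=3 f=7, (4,3) g=1 f=7, (4,4) g=2 f=7, (4,5) g=3 f=7]; closed=[(3,3), (3,4), (3,5)]

step 1: expand (3,5) (f=7, h=5) → closed; open now [(2,3) g=1 f=9, (2,4) g=2 f=9, (2,5) g=3 f=9, (3,2) g=1 f=9, (3,6) g=3 f=7, (4,3) g=1 f=7, (4,4) g=2 f=7, (4,5) g=3 f=7]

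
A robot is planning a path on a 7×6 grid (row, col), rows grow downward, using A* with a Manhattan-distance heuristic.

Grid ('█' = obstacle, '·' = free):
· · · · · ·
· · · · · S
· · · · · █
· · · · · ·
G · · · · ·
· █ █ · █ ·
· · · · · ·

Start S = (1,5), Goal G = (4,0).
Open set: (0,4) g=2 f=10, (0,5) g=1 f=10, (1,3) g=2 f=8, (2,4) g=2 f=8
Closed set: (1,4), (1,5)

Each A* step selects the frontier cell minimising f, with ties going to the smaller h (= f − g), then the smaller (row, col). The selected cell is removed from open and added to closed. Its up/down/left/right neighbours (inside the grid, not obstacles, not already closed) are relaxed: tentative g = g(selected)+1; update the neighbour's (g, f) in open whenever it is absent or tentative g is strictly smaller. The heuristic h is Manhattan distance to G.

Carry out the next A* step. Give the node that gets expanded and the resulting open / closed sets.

step 1: expand (1,3) (f=8, h=6) → closed; open now [(0,3) g=3 f=10, (0,4) g=2 f=10, (0,5) g=1 f=10, (1,2) g=3 f=8, (2,3) g=3 f=8, (2,4) g=2 f=8]

expanded=(1,3); open=[(0,3) g=3 f=10, (0,4) g=2 f=10, (0,5) g=1 f=10, (1,2) g=3 f=8, (2,3) g=3 f=8, (2,4) g=2 f=8]; closed=[(1,3), (1,4), (1,5)]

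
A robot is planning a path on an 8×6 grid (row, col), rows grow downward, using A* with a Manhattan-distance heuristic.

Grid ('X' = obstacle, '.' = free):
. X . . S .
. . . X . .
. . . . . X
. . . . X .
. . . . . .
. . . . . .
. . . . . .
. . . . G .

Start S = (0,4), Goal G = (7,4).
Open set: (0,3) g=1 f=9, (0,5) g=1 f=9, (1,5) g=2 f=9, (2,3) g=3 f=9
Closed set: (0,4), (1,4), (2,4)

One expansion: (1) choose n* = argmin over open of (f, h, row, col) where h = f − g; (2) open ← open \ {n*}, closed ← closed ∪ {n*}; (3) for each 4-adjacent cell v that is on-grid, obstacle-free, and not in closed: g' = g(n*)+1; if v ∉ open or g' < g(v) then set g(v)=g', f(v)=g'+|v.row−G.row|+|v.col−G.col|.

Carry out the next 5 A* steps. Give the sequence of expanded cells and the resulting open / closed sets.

step 1: expand (2,3) (f=9, h=6) → closed; open now [(0,3) g=1 f=9, (0,5) g=1 f=9, (1,5) g=2 f=9, (2,2) g=4 f=11, (3,3) g=4 f=9]
step 2: expand (3,3) (f=9, h=5) → closed; open now [(0,3) g=1 f=9, (0,5) g=1 f=9, (1,5) g=2 f=9, (2,2) g=4 f=11, (3,2) g=5 f=11, (4,3) g=5 f=9]
step 3: expand (4,3) (f=9, h=4) → closed; open now [(0,3) g=1 f=9, (0,5) g=1 f=9, (1,5) g=2 f=9, (2,2) g=4 f=11, (3,2) g=5 f=11, (4,2) g=6 f=11, (4,4) g=6 f=9, (5,3) g=6 f=9]
step 4: expand (4,4) (f=9, h=3) → closed; open now [(0,3) g=1 f=9, (0,5) g=1 f=9, (1,5) g=2 f=9, (2,2) g=4 f=11, (3,2) g=5 f=11, (4,2) g=6 f=11, (4,5) g=7 f=11, (5,3) g=6 f=9, (5,4) g=7 f=9]
step 5: expand (5,4) (f=9, h=2) → closed; open now [(0,3) g=1 f=9, (0,5) g=1 f=9, (1,5) g=2 f=9, (2,2) g=4 f=11, (3,2) g=5 f=11, (4,2) g=6 f=11, (4,5) g=7 f=11, (5,3) g=6 f=9, (5,5) g=8 f=11, (6,4) g=8 f=9]

order=[(2,3) → (3,3) → (4,3) → (4,4) → (5,4)]; open=[(0,3) g=1 f=9, (0,5) g=1 f=9, (1,5) g=2 f=9, (2,2) g=4 f=11, (3,2) g=5 f=11, (4,2) g=6 f=11, (4,5) g=7 f=11, (5,3) g=6 f=9, (5,5) g=8 f=11, (6,4) g=8 f=9]; closed=[(0,4), (1,4), (2,3), (2,4), (3,3), (4,3), (4,4), (5,4)]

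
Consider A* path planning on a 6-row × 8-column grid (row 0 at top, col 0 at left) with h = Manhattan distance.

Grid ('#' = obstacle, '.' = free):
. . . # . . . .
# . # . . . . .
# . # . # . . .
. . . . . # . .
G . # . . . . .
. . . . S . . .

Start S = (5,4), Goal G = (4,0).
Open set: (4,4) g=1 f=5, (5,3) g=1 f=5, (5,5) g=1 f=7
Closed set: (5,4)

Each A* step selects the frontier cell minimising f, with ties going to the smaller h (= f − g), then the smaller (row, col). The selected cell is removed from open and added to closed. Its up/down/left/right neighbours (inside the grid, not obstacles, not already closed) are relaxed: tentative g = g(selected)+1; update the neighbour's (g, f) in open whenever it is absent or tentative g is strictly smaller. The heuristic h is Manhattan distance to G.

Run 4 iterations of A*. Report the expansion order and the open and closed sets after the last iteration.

step 1: expand (4,4) (f=5, h=4) → closed; open now [(3,4) g=2 f=7, (4,3) g=2 f=5, (4,5) g=2 f=7, (5,3) g=1 f=5, (5,5) g=1 f=7]
step 2: expand (4,3) (f=5, h=3) → closed; open now [(3,3) g=3 f=7, (3,4) g=2 f=7, (4,5) g=2 f=7, (5,3) g=1 f=5, (5,5) g=1 f=7]
step 3: expand (5,3) (f=5, h=4) → closed; open now [(3,3) g=3 f=7, (3,4) g=2 f=7, (4,5) g=2 f=7, (5,2) g=2 f=5, (5,5) g=1 f=7]
step 4: expand (5,2) (f=5, h=3) → closed; open now [(3,3) g=3 f=7, (3,4) g=2 f=7, (4,5) g=2 f=7, (5,1) g=3 f=5, (5,5) g=1 f=7]

order=[(4,4) → (4,3) → (5,3) → (5,2)]; open=[(3,3) g=3 f=7, (3,4) g=2 f=7, (4,5) g=2 f=7, (5,1) g=3 f=5, (5,5) g=1 f=7]; closed=[(4,3), (4,4), (5,2), (5,3), (5,4)]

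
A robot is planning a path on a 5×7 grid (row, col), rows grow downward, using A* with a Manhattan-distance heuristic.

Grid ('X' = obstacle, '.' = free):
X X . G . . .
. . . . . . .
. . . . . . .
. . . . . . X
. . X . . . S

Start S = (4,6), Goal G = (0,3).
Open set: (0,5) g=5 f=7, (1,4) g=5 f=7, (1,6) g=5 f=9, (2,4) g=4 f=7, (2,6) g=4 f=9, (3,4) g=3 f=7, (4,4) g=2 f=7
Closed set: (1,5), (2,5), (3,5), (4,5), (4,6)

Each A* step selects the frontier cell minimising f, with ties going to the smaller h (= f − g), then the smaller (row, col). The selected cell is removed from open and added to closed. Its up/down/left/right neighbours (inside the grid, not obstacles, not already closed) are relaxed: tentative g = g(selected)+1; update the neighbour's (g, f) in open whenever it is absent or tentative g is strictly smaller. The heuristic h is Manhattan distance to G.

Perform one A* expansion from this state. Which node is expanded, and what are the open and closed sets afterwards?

step 1: expand (0,5) (f=7, h=2) → closed; open now [(0,4) g=6 f=7, (0,6) g=6 f=9, (1,4) g=5 f=7, (1,6) g=5 f=9, (2,4) g=4 f=7, (2,6) g=4 f=9, (3,4) g=3 f=7, (4,4) g=2 f=7]

expanded=(0,5); open=[(0,4) g=6 f=7, (0,6) g=6 f=9, (1,4) g=5 f=7, (1,6) g=5 f=9, (2,4) g=4 f=7, (2,6) g=4 f=9, (3,4) g=3 f=7, (4,4) g=2 f=7]; closed=[(0,5), (1,5), (2,5), (3,5), (4,5), (4,6)]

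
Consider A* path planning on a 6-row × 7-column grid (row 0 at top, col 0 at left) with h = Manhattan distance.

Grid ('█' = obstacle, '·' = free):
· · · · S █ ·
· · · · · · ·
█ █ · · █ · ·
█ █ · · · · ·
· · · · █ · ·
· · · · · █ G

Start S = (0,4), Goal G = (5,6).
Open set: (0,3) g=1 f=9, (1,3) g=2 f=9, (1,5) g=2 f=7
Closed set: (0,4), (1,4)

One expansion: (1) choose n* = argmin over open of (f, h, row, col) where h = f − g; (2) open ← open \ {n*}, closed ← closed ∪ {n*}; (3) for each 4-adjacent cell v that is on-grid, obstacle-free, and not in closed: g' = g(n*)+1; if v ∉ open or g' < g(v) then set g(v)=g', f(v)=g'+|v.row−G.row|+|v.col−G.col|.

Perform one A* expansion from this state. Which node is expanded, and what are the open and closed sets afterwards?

expanded=(1,5); open=[(0,3) g=1 f=9, (1,3) g=2 f=9, (1,6) g=3 f=7, (2,5) g=3 f=7]; closed=[(0,4), (1,4), (1,5)]

step 1: expand (1,5) (f=7, h=5) → closed; open now [(0,3) g=1 f=9, (1,3) g=2 f=9, (1,6) g=3 f=7, (2,5) g=3 f=7]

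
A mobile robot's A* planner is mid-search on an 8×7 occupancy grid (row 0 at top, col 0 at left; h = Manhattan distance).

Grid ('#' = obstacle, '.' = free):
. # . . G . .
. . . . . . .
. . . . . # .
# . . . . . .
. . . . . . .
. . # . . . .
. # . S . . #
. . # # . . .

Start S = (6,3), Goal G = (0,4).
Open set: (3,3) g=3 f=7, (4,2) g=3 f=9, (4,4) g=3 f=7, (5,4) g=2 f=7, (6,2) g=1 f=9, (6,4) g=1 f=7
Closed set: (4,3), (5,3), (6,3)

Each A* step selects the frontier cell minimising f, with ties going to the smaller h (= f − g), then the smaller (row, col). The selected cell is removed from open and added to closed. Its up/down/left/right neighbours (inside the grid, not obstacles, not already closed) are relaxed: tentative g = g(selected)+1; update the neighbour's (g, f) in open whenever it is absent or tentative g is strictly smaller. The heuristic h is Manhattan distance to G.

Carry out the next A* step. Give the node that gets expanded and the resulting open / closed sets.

step 1: expand (3,3) (f=7, h=4) → closed; open now [(2,3) g=4 f=7, (3,2) g=4 f=9, (3,4) g=4 f=7, (4,2) g=3 f=9, (4,4) g=3 f=7, (5,4) g=2 f=7, (6,2) g=1 f=9, (6,4) g=1 f=7]

expanded=(3,3); open=[(2,3) g=4 f=7, (3,2) g=4 f=9, (3,4) g=4 f=7, (4,2) g=3 f=9, (4,4) g=3 f=7, (5,4) g=2 f=7, (6,2) g=1 f=9, (6,4) g=1 f=7]; closed=[(3,3), (4,3), (5,3), (6,3)]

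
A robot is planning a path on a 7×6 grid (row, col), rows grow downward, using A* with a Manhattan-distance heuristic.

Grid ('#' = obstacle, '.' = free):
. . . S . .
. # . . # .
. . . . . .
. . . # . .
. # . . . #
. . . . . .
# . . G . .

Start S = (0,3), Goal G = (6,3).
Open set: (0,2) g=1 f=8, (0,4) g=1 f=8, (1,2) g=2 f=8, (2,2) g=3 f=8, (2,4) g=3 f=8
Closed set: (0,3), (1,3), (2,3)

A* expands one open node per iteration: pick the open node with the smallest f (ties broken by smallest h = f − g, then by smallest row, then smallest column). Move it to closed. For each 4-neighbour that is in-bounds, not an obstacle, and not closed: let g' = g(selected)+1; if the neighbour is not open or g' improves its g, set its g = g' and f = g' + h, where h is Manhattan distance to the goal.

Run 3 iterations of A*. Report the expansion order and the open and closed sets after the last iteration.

step 1: expand (2,2) (f=8, h=5) → closed; open now [(0,2) g=1 f=8, (0,4) g=1 f=8, (1,2) g=2 f=8, (2,1) g=4 f=10, (2,4) g=3 f=8, (3,2) g=4 f=8]
step 2: expand (3,2) (f=8, h=4) → closed; open now [(0,2) g=1 f=8, (0,4) g=1 f=8, (1,2) g=2 f=8, (2,1) g=4 f=10, (2,4) g=3 f=8, (3,1) g=5 f=10, (4,2) g=5 f=8]
step 3: expand (4,2) (f=8, h=3) → closed; open now [(0,2) g=1 f=8, (0,4) g=1 f=8, (1,2) g=2 f=8, (2,1) g=4 f=10, (2,4) g=3 f=8, (3,1) g=5 f=10, (4,3) g=6 f=8, (5,2) g=6 f=8]

order=[(2,2) → (3,2) → (4,2)]; open=[(0,2) g=1 f=8, (0,4) g=1 f=8, (1,2) g=2 f=8, (2,1) g=4 f=10, (2,4) g=3 f=8, (3,1) g=5 f=10, (4,3) g=6 f=8, (5,2) g=6 f=8]; closed=[(0,3), (1,3), (2,2), (2,3), (3,2), (4,2)]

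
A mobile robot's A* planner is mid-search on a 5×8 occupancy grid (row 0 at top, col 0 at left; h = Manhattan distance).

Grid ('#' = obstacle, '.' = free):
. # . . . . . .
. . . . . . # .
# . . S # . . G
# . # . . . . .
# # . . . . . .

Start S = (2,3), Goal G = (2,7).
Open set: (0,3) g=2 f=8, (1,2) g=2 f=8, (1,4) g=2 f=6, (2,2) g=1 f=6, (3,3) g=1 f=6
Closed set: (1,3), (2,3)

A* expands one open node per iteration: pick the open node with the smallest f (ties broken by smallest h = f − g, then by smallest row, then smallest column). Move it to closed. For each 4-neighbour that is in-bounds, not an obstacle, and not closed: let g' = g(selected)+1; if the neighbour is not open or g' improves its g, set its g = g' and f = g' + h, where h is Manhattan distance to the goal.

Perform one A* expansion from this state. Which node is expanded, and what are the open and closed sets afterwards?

expanded=(1,4); open=[(0,3) g=2 f=8, (0,4) g=3 f=8, (1,2) g=2 f=8, (1,5) g=3 f=6, (2,2) g=1 f=6, (3,3) g=1 f=6]; closed=[(1,3), (1,4), (2,3)]

step 1: expand (1,4) (f=6, h=4) → closed; open now [(0,3) g=2 f=8, (0,4) g=3 f=8, (1,2) g=2 f=8, (1,5) g=3 f=6, (2,2) g=1 f=6, (3,3) g=1 f=6]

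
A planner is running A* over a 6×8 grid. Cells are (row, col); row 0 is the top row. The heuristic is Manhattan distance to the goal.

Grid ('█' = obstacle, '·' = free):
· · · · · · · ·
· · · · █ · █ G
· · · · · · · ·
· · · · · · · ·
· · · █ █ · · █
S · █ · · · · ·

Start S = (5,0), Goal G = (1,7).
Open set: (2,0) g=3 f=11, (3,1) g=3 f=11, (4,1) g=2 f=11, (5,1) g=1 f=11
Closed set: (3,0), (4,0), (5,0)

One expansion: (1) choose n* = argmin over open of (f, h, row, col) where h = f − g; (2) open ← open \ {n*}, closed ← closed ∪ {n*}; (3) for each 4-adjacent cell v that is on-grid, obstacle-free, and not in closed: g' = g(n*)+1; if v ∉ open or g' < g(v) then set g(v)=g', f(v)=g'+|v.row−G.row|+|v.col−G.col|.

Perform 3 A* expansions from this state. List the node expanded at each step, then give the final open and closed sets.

order=[(2,0) → (1,0) → (1,1)]; open=[(0,0) g=5 f=13, (0,1) g=6 f=13, (1,2) g=6 f=11, (2,1) g=4 f=11, (3,1) g=3 f=11, (4,1) g=2 f=11, (5,1) g=1 f=11]; closed=[(1,0), (1,1), (2,0), (3,0), (4,0), (5,0)]

step 1: expand (2,0) (f=11, h=8) → closed; open now [(1,0) g=4 f=11, (2,1) g=4 f=11, (3,1) g=3 f=11, (4,1) g=2 f=11, (5,1) g=1 f=11]
step 2: expand (1,0) (f=11, h=7) → closed; open now [(0,0) g=5 f=13, (1,1) g=5 f=11, (2,1) g=4 f=11, (3,1) g=3 f=11, (4,1) g=2 f=11, (5,1) g=1 f=11]
step 3: expand (1,1) (f=11, h=6) → closed; open now [(0,0) g=5 f=13, (0,1) g=6 f=13, (1,2) g=6 f=11, (2,1) g=4 f=11, (3,1) g=3 f=11, (4,1) g=2 f=11, (5,1) g=1 f=11]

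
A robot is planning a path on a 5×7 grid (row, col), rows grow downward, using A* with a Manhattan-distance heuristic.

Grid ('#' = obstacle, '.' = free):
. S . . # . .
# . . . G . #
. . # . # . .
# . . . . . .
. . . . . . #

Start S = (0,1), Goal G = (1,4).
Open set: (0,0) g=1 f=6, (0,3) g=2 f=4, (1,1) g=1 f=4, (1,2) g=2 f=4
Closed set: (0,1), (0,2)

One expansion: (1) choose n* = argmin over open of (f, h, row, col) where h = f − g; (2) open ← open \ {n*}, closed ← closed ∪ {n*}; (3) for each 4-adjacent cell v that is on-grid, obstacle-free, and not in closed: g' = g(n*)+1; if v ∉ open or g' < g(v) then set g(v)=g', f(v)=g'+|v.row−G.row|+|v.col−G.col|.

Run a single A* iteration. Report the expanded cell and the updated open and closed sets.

expanded=(0,3); open=[(0,0) g=1 f=6, (1,1) g=1 f=4, (1,2) g=2 f=4, (1,3) g=3 f=4]; closed=[(0,1), (0,2), (0,3)]

step 1: expand (0,3) (f=4, h=2) → closed; open now [(0,0) g=1 f=6, (1,1) g=1 f=4, (1,2) g=2 f=4, (1,3) g=3 f=4]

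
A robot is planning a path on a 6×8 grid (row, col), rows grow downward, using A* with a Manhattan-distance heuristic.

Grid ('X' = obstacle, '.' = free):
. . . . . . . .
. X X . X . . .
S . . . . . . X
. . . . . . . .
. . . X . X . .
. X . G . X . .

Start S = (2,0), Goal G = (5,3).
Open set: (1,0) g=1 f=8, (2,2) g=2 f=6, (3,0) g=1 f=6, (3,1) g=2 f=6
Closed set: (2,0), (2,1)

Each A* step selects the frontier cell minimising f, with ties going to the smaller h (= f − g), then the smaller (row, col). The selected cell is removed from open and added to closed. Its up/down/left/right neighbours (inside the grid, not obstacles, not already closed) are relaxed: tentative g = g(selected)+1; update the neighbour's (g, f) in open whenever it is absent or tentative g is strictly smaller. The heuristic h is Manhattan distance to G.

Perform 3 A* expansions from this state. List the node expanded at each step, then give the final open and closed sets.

order=[(2,2) → (2,3) → (3,3)]; open=[(1,0) g=1 f=8, (1,3) g=4 f=8, (2,4) g=4 f=8, (3,0) g=1 f=6, (3,1) g=2 f=6, (3,2) g=3 f=6, (3,4) g=5 f=8]; closed=[(2,0), (2,1), (2,2), (2,3), (3,3)]

step 1: expand (2,2) (f=6, h=4) → closed; open now [(1,0) g=1 f=8, (2,3) g=3 f=6, (3,0) g=1 f=6, (3,1) g=2 f=6, (3,2) g=3 f=6]
step 2: expand (2,3) (f=6, h=3) → closed; open now [(1,0) g=1 f=8, (1,3) g=4 f=8, (2,4) g=4 f=8, (3,0) g=1 f=6, (3,1) g=2 f=6, (3,2) g=3 f=6, (3,3) g=4 f=6]
step 3: expand (3,3) (f=6, h=2) → closed; open now [(1,0) g=1 f=8, (1,3) g=4 f=8, (2,4) g=4 f=8, (3,0) g=1 f=6, (3,1) g=2 f=6, (3,2) g=3 f=6, (3,4) g=5 f=8]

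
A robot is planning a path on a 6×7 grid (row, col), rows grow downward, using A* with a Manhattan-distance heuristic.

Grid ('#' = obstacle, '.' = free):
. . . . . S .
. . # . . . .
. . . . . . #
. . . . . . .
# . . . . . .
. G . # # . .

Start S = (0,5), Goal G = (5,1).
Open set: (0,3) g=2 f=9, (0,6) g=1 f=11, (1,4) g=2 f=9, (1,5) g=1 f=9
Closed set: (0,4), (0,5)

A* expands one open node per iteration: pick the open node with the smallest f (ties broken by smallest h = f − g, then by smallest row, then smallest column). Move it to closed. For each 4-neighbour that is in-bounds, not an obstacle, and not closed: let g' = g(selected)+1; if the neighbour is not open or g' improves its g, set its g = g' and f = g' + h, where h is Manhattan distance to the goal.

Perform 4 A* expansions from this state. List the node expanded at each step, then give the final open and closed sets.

step 1: expand (0,3) (f=9, h=7) → closed; open now [(0,2) g=3 f=9, (0,6) g=1 f=11, (1,3) g=3 f=9, (1,4) g=2 f=9, (1,5) g=1 f=9]
step 2: expand (0,2) (f=9, h=6) → closed; open now [(0,1) g=4 f=9, (0,6) g=1 f=11, (1,3) g=3 f=9, (1,4) g=2 f=9, (1,5) g=1 f=9]
step 3: expand (0,1) (f=9, h=5) → closed; open now [(0,0) g=5 f=11, (0,6) g=1 f=11, (1,1) g=5 f=9, (1,3) g=3 f=9, (1,4) g=2 f=9, (1,5) g=1 f=9]
step 4: expand (1,1) (f=9, h=4) → closed; open now [(0,0) g=5 f=11, (0,6) g=1 f=11, (1,0) g=6 f=11, (1,3) g=3 f=9, (1,4) g=2 f=9, (1,5) g=1 f=9, (2,1) g=6 f=9]

order=[(0,3) → (0,2) → (0,1) → (1,1)]; open=[(0,0) g=5 f=11, (0,6) g=1 f=11, (1,0) g=6 f=11, (1,3) g=3 f=9, (1,4) g=2 f=9, (1,5) g=1 f=9, (2,1) g=6 f=9]; closed=[(0,1), (0,2), (0,3), (0,4), (0,5), (1,1)]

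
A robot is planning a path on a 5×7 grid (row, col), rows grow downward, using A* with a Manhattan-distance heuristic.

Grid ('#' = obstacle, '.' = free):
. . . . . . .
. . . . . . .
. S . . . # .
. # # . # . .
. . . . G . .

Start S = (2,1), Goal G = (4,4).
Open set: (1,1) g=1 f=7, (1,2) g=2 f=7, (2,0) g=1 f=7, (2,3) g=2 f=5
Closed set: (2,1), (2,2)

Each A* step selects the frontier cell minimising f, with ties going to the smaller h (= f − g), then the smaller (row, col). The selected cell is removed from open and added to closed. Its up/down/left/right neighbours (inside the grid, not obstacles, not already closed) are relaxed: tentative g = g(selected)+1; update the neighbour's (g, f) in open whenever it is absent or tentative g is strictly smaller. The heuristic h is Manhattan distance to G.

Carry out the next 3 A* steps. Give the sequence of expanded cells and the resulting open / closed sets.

step 1: expand (2,3) (f=5, h=3) → closed; open now [(1,1) g=1 f=7, (1,2) g=2 f=7, (1,3) g=3 f=7, (2,0) g=1 f=7, (2,4) g=3 f=5, (3,3) g=3 f=5]
step 2: expand (2,4) (f=5, h=2) → closed; open now [(1,1) g=1 f=7, (1,2) g=2 f=7, (1,3) g=3 f=7, (1,4) g=4 f=7, (2,0) g=1 f=7, (3,3) g=3 f=5]
step 3: expand (3,3) (f=5, h=2) → closed; open now [(1,1) g=1 f=7, (1,2) g=2 f=7, (1,3) g=3 f=7, (1,4) g=4 f=7, (2,0) g=1 f=7, (4,3) g=4 f=5]

order=[(2,3) → (2,4) → (3,3)]; open=[(1,1) g=1 f=7, (1,2) g=2 f=7, (1,3) g=3 f=7, (1,4) g=4 f=7, (2,0) g=1 f=7, (4,3) g=4 f=5]; closed=[(2,1), (2,2), (2,3), (2,4), (3,3)]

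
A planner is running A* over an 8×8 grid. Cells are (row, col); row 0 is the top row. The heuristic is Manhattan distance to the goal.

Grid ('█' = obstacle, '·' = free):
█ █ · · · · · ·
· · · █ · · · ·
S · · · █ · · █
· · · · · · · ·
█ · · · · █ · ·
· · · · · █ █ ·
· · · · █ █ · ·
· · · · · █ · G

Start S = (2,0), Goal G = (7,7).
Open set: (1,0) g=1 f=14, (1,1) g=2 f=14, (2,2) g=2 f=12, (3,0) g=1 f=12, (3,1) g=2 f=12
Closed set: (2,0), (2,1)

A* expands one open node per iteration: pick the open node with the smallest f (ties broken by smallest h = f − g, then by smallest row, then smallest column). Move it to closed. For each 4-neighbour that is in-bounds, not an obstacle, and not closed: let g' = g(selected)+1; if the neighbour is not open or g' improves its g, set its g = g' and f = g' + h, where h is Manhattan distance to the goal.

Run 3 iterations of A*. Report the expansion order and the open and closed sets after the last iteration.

order=[(2,2) → (2,3) → (3,3)]; open=[(1,0) g=1 f=14, (1,1) g=2 f=14, (1,2) g=3 f=14, (3,0) g=1 f=12, (3,1) g=2 f=12, (3,2) g=3 f=12, (3,4) g=5 f=12, (4,3) g=5 f=12]; closed=[(2,0), (2,1), (2,2), (2,3), (3,3)]

step 1: expand (2,2) (f=12, h=10) → closed; open now [(1,0) g=1 f=14, (1,1) g=2 f=14, (1,2) g=3 f=14, (2,3) g=3 f=12, (3,0) g=1 f=12, (3,1) g=2 f=12, (3,2) g=3 f=12]
step 2: expand (2,3) (f=12, h=9) → closed; open now [(1,0) g=1 f=14, (1,1) g=2 f=14, (1,2) g=3 f=14, (3,0) g=1 f=12, (3,1) g=2 f=12, (3,2) g=3 f=12, (3,3) g=4 f=12]
step 3: expand (3,3) (f=12, h=8) → closed; open now [(1,0) g=1 f=14, (1,1) g=2 f=14, (1,2) g=3 f=14, (3,0) g=1 f=12, (3,1) g=2 f=12, (3,2) g=3 f=12, (3,4) g=5 f=12, (4,3) g=5 f=12]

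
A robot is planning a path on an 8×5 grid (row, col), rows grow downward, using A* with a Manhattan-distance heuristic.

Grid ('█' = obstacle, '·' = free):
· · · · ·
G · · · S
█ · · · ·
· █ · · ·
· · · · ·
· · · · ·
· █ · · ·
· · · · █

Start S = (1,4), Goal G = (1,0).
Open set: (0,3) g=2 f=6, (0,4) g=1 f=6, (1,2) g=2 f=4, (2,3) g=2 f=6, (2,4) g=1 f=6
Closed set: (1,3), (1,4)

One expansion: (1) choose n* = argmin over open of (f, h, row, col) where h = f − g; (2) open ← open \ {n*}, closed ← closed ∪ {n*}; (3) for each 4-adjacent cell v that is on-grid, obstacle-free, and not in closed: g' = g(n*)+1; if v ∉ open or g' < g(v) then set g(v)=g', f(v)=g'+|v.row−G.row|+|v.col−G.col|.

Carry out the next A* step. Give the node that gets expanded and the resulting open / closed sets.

expanded=(1,2); open=[(0,2) g=3 f=6, (0,3) g=2 f=6, (0,4) g=1 f=6, (1,1) g=3 f=4, (2,2) g=3 f=6, (2,3) g=2 f=6, (2,4) g=1 f=6]; closed=[(1,2), (1,3), (1,4)]

step 1: expand (1,2) (f=4, h=2) → closed; open now [(0,2) g=3 f=6, (0,3) g=2 f=6, (0,4) g=1 f=6, (1,1) g=3 f=4, (2,2) g=3 f=6, (2,3) g=2 f=6, (2,4) g=1 f=6]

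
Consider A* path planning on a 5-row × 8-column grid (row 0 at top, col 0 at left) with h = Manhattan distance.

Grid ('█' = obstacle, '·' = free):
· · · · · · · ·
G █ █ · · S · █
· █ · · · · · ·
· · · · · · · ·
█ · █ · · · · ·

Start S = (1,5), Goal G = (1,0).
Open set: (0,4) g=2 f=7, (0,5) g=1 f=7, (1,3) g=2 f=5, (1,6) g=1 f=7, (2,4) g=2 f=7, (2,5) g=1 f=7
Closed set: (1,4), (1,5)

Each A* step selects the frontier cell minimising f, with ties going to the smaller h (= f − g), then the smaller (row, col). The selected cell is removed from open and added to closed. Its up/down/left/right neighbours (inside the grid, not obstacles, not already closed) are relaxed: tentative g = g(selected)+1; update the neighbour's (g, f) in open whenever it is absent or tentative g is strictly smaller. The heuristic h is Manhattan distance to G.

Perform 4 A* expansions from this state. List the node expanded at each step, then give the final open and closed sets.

order=[(1,3) → (0,3) → (0,2) → (0,1)]; open=[(0,0) g=6 f=7, (0,4) g=2 f=7, (0,5) g=1 f=7, (1,6) g=1 f=7, (2,3) g=3 f=7, (2,4) g=2 f=7, (2,5) g=1 f=7]; closed=[(0,1), (0,2), (0,3), (1,3), (1,4), (1,5)]

step 1: expand (1,3) (f=5, h=3) → closed; open now [(0,3) g=3 f=7, (0,4) g=2 f=7, (0,5) g=1 f=7, (1,6) g=1 f=7, (2,3) g=3 f=7, (2,4) g=2 f=7, (2,5) g=1 f=7]
step 2: expand (0,3) (f=7, h=4) → closed; open now [(0,2) g=4 f=7, (0,4) g=2 f=7, (0,5) g=1 f=7, (1,6) g=1 f=7, (2,3) g=3 f=7, (2,4) g=2 f=7, (2,5) g=1 f=7]
step 3: expand (0,2) (f=7, h=3) → closed; open now [(0,1) g=5 f=7, (0,4) g=2 f=7, (0,5) g=1 f=7, (1,6) g=1 f=7, (2,3) g=3 f=7, (2,4) g=2 f=7, (2,5) g=1 f=7]
step 4: expand (0,1) (f=7, h=2) → closed; open now [(0,0) g=6 f=7, (0,4) g=2 f=7, (0,5) g=1 f=7, (1,6) g=1 f=7, (2,3) g=3 f=7, (2,4) g=2 f=7, (2,5) g=1 f=7]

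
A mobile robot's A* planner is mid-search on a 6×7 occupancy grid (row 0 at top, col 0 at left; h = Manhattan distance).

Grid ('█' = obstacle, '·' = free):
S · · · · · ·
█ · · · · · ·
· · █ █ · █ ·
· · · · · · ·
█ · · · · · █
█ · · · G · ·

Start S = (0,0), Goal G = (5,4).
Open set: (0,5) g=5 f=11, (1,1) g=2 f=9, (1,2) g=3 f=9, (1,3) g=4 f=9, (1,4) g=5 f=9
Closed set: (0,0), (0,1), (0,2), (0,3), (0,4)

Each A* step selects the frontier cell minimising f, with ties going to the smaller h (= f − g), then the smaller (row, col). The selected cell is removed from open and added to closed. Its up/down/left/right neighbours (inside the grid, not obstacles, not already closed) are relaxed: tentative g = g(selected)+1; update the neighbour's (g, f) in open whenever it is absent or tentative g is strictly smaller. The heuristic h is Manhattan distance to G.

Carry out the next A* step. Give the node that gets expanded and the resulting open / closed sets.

expanded=(1,4); open=[(0,5) g=5 f=11, (1,1) g=2 f=9, (1,2) g=3 f=9, (1,3) g=4 f=9, (1,5) g=6 f=11, (2,4) g=6 f=9]; closed=[(0,0), (0,1), (0,2), (0,3), (0,4), (1,4)]

step 1: expand (1,4) (f=9, h=4) → closed; open now [(0,5) g=5 f=11, (1,1) g=2 f=9, (1,2) g=3 f=9, (1,3) g=4 f=9, (1,5) g=6 f=11, (2,4) g=6 f=9]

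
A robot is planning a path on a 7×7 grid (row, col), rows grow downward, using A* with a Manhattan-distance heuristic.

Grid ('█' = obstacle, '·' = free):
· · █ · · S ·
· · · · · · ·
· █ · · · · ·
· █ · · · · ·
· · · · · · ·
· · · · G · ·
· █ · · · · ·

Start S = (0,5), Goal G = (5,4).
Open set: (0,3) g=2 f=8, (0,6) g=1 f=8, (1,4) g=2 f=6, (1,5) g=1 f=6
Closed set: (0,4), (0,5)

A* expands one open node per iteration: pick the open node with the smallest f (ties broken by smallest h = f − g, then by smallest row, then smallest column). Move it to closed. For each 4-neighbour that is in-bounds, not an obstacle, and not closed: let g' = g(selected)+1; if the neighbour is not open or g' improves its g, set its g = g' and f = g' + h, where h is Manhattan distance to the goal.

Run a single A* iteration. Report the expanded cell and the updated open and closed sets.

expanded=(1,4); open=[(0,3) g=2 f=8, (0,6) g=1 f=8, (1,3) g=3 f=8, (1,5) g=1 f=6, (2,4) g=3 f=6]; closed=[(0,4), (0,5), (1,4)]

step 1: expand (1,4) (f=6, h=4) → closed; open now [(0,3) g=2 f=8, (0,6) g=1 f=8, (1,3) g=3 f=8, (1,5) g=1 f=6, (2,4) g=3 f=6]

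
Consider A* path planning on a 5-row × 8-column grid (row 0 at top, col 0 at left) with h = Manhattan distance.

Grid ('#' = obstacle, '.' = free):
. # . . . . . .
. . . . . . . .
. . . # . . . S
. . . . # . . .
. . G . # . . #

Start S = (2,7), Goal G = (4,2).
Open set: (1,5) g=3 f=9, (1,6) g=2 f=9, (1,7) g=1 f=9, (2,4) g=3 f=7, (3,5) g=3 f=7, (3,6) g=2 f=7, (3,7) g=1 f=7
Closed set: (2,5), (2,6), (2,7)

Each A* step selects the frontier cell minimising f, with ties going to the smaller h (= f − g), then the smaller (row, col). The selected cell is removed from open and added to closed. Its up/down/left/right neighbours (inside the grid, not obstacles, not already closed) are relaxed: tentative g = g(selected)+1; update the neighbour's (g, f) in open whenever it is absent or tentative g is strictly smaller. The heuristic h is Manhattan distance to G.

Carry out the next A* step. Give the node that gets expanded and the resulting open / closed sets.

expanded=(2,4); open=[(1,4) g=4 f=9, (1,5) g=3 f=9, (1,6) g=2 f=9, (1,7) g=1 f=9, (3,5) g=3 f=7, (3,6) g=2 f=7, (3,7) g=1 f=7]; closed=[(2,4), (2,5), (2,6), (2,7)]

step 1: expand (2,4) (f=7, h=4) → closed; open now [(1,4) g=4 f=9, (1,5) g=3 f=9, (1,6) g=2 f=9, (1,7) g=1 f=9, (3,5) g=3 f=7, (3,6) g=2 f=7, (3,7) g=1 f=7]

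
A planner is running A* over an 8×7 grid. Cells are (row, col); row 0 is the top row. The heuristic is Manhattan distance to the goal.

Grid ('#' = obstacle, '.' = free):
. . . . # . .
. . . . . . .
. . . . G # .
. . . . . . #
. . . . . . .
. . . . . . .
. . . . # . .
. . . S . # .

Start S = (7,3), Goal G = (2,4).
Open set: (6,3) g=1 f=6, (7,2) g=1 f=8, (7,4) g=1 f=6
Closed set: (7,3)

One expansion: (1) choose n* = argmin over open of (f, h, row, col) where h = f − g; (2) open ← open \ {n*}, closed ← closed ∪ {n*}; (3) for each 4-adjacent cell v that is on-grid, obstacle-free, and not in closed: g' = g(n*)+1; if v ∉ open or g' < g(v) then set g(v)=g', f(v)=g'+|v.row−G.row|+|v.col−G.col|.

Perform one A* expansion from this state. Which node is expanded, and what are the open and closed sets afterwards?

expanded=(6,3); open=[(5,3) g=2 f=6, (6,2) g=2 f=8, (7,2) g=1 f=8, (7,4) g=1 f=6]; closed=[(6,3), (7,3)]

step 1: expand (6,3) (f=6, h=5) → closed; open now [(5,3) g=2 f=6, (6,2) g=2 f=8, (7,2) g=1 f=8, (7,4) g=1 f=6]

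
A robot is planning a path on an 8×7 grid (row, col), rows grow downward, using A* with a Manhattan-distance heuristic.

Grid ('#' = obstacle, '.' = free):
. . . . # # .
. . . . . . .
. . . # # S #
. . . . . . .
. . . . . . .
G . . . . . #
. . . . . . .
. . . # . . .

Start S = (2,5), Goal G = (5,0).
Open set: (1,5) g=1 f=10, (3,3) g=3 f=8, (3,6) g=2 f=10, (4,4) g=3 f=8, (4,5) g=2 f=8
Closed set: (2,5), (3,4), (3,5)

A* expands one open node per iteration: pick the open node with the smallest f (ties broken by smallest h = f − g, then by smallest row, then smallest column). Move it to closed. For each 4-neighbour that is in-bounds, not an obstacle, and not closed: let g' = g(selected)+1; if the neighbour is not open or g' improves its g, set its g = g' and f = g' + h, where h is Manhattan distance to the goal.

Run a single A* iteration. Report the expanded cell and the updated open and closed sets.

step 1: expand (3,3) (f=8, h=5) → closed; open now [(1,5) g=1 f=10, (3,2) g=4 f=8, (3,6) g=2 f=10, (4,3) g=4 f=8, (4,4) g=3 f=8, (4,5) g=2 f=8]

expanded=(3,3); open=[(1,5) g=1 f=10, (3,2) g=4 f=8, (3,6) g=2 f=10, (4,3) g=4 f=8, (4,4) g=3 f=8, (4,5) g=2 f=8]; closed=[(2,5), (3,3), (3,4), (3,5)]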